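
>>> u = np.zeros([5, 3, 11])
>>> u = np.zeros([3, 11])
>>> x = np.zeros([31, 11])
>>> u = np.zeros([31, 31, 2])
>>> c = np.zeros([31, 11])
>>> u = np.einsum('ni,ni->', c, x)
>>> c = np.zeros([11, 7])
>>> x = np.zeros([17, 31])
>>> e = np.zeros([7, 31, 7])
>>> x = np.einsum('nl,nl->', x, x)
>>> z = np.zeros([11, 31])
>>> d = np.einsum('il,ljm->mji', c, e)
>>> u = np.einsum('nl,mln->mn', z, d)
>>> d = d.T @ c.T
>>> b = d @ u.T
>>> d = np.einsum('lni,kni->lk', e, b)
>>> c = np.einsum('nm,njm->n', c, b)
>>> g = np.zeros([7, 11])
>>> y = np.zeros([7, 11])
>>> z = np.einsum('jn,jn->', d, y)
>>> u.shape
(7, 11)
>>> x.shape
()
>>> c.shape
(11,)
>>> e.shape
(7, 31, 7)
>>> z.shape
()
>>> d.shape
(7, 11)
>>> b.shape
(11, 31, 7)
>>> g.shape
(7, 11)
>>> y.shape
(7, 11)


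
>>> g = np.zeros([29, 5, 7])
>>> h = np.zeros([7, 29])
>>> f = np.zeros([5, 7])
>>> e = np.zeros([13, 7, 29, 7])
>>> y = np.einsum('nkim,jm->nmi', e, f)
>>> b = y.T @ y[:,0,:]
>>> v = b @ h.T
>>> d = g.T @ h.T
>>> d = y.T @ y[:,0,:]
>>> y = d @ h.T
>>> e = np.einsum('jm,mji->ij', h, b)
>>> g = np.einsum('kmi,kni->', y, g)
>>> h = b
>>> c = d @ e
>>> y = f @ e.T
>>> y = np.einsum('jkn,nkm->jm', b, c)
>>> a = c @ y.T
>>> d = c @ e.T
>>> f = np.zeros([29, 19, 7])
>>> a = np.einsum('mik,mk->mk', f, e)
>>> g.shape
()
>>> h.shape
(29, 7, 29)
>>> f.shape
(29, 19, 7)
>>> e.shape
(29, 7)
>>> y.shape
(29, 7)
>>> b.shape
(29, 7, 29)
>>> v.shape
(29, 7, 7)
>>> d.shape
(29, 7, 29)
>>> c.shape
(29, 7, 7)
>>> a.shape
(29, 7)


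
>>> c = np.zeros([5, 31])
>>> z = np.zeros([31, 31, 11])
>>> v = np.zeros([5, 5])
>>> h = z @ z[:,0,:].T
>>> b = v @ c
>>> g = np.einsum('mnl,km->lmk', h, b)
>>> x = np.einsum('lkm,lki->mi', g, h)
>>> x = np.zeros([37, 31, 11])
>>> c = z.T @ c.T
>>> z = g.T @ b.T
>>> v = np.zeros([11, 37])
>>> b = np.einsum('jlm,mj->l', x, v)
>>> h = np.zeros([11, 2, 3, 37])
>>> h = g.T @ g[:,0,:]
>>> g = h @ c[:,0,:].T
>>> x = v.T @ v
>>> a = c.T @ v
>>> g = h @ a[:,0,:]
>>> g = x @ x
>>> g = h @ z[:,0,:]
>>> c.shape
(11, 31, 5)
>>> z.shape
(5, 31, 5)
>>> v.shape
(11, 37)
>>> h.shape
(5, 31, 5)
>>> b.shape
(31,)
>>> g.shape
(5, 31, 5)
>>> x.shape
(37, 37)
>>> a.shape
(5, 31, 37)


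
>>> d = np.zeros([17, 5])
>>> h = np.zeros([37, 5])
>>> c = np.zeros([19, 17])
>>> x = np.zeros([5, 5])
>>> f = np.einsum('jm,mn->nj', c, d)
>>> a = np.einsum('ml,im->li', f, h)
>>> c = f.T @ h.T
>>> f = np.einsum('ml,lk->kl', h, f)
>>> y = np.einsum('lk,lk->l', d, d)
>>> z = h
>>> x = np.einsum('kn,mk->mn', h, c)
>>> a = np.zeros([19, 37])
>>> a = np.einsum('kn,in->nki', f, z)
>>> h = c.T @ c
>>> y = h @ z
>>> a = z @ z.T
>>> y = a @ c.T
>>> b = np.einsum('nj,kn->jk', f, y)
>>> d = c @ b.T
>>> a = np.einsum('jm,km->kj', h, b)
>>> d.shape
(19, 5)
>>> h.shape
(37, 37)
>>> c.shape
(19, 37)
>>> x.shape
(19, 5)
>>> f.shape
(19, 5)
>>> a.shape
(5, 37)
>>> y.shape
(37, 19)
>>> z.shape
(37, 5)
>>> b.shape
(5, 37)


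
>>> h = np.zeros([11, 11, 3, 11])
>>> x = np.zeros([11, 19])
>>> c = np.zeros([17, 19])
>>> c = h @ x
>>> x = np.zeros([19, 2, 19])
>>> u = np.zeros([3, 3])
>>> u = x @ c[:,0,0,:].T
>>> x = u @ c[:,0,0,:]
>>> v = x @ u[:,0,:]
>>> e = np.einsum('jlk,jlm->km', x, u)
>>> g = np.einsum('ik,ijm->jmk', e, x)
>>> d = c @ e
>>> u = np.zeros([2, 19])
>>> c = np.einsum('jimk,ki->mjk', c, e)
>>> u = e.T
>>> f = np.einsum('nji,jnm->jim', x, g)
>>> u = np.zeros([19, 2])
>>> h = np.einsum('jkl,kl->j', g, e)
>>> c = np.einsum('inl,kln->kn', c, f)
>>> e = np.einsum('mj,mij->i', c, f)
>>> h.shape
(2,)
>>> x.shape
(19, 2, 19)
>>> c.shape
(2, 11)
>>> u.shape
(19, 2)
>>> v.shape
(19, 2, 11)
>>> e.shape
(19,)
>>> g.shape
(2, 19, 11)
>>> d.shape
(11, 11, 3, 11)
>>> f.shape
(2, 19, 11)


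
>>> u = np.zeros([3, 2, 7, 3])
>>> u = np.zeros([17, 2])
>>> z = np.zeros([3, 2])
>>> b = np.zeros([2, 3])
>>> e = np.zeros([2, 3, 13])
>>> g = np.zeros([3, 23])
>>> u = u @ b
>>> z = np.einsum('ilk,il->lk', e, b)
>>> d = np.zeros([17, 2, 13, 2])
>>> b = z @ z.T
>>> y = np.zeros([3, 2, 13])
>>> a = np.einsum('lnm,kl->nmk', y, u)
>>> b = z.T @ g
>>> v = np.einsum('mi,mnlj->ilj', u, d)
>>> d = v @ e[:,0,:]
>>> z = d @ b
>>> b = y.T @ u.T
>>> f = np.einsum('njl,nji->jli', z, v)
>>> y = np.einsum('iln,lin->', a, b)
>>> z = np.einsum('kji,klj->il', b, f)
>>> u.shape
(17, 3)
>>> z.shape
(17, 23)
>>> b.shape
(13, 2, 17)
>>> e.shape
(2, 3, 13)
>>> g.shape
(3, 23)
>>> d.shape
(3, 13, 13)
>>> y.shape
()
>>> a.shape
(2, 13, 17)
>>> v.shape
(3, 13, 2)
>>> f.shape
(13, 23, 2)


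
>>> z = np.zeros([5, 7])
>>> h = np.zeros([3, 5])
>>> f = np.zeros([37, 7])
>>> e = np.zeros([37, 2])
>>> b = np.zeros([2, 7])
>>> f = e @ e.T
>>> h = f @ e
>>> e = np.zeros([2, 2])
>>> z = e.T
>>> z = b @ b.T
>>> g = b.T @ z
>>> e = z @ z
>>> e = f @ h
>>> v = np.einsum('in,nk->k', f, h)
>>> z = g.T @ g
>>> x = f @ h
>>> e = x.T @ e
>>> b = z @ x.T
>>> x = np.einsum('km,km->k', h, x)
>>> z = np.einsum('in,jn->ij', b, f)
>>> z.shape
(2, 37)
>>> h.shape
(37, 2)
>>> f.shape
(37, 37)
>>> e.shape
(2, 2)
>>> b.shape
(2, 37)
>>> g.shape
(7, 2)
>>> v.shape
(2,)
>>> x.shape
(37,)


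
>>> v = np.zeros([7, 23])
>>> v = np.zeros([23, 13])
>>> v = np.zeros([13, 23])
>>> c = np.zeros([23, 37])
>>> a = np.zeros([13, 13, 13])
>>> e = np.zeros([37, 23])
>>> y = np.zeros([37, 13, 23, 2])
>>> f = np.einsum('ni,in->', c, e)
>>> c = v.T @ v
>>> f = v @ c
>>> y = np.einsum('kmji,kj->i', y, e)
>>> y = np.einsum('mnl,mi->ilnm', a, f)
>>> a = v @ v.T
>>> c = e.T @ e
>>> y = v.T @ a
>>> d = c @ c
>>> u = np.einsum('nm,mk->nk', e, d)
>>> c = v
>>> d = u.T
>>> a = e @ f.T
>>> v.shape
(13, 23)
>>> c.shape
(13, 23)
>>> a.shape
(37, 13)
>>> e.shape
(37, 23)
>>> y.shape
(23, 13)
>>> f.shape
(13, 23)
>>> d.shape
(23, 37)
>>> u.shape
(37, 23)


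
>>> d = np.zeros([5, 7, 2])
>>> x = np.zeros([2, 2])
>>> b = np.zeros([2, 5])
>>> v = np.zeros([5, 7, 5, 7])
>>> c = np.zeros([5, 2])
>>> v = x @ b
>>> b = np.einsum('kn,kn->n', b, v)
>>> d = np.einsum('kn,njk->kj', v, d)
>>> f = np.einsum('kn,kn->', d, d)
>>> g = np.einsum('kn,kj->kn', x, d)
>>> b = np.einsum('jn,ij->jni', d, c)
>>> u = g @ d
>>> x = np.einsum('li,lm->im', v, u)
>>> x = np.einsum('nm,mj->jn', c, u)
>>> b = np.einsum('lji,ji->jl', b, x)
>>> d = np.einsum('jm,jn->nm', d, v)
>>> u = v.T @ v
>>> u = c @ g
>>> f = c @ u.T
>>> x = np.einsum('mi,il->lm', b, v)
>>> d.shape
(5, 7)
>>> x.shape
(5, 7)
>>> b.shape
(7, 2)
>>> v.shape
(2, 5)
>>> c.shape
(5, 2)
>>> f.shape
(5, 5)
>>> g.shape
(2, 2)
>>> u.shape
(5, 2)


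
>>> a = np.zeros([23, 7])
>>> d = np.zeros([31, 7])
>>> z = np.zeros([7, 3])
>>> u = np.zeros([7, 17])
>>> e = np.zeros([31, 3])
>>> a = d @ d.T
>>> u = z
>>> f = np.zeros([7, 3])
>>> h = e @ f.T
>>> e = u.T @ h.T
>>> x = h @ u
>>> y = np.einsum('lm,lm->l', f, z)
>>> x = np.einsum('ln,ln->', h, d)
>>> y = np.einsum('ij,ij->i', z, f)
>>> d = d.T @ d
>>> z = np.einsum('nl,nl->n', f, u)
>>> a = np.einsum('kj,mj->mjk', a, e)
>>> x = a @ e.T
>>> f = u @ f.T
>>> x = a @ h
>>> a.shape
(3, 31, 31)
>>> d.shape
(7, 7)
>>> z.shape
(7,)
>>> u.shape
(7, 3)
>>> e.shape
(3, 31)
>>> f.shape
(7, 7)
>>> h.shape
(31, 7)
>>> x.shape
(3, 31, 7)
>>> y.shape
(7,)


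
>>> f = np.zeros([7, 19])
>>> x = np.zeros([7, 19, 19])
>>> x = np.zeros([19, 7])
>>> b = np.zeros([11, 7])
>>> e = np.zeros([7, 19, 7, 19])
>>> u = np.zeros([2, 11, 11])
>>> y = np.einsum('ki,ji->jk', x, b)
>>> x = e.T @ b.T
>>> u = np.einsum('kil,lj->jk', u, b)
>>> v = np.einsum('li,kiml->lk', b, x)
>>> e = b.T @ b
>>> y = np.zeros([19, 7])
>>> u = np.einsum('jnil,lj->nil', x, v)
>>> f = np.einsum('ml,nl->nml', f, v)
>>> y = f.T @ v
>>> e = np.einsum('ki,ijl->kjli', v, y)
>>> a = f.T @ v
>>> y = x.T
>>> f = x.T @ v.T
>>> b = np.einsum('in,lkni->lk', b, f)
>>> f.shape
(11, 19, 7, 11)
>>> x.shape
(19, 7, 19, 11)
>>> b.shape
(11, 19)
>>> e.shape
(11, 7, 19, 19)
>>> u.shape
(7, 19, 11)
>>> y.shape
(11, 19, 7, 19)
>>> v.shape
(11, 19)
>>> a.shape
(19, 7, 19)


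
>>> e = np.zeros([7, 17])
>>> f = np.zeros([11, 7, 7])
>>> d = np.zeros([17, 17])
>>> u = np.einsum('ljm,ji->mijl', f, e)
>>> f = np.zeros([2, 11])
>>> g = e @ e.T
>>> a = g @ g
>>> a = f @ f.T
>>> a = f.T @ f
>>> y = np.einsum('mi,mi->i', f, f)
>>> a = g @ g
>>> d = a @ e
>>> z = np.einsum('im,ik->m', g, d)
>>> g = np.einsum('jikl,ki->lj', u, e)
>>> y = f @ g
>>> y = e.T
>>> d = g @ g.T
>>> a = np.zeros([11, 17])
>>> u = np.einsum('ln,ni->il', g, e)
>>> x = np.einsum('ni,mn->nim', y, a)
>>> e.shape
(7, 17)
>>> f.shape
(2, 11)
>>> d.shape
(11, 11)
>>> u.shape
(17, 11)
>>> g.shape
(11, 7)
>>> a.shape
(11, 17)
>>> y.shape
(17, 7)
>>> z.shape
(7,)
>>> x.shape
(17, 7, 11)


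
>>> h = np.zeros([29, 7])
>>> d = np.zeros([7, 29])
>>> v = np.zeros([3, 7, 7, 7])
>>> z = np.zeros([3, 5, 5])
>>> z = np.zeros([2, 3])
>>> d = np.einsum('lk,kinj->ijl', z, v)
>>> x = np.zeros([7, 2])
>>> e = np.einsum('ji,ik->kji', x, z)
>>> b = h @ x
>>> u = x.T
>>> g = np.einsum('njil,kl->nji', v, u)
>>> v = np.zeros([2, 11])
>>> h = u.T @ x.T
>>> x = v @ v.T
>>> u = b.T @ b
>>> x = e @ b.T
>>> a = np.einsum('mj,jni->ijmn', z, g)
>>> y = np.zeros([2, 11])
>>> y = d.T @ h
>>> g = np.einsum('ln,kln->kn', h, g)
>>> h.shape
(7, 7)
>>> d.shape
(7, 7, 2)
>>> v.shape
(2, 11)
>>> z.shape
(2, 3)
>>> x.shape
(3, 7, 29)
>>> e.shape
(3, 7, 2)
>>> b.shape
(29, 2)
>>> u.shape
(2, 2)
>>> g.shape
(3, 7)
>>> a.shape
(7, 3, 2, 7)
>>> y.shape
(2, 7, 7)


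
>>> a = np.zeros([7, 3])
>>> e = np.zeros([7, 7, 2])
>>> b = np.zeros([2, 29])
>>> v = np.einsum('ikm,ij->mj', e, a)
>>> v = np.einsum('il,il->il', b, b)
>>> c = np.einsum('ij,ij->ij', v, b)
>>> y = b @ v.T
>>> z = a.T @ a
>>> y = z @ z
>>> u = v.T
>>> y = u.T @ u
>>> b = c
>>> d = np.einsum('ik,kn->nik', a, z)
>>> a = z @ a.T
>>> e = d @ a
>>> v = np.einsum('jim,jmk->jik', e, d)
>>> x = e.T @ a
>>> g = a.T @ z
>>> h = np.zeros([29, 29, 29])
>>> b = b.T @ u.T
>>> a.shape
(3, 7)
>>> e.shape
(3, 7, 7)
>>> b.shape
(29, 29)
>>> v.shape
(3, 7, 3)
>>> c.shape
(2, 29)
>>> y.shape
(2, 2)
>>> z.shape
(3, 3)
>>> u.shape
(29, 2)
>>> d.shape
(3, 7, 3)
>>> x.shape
(7, 7, 7)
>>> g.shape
(7, 3)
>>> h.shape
(29, 29, 29)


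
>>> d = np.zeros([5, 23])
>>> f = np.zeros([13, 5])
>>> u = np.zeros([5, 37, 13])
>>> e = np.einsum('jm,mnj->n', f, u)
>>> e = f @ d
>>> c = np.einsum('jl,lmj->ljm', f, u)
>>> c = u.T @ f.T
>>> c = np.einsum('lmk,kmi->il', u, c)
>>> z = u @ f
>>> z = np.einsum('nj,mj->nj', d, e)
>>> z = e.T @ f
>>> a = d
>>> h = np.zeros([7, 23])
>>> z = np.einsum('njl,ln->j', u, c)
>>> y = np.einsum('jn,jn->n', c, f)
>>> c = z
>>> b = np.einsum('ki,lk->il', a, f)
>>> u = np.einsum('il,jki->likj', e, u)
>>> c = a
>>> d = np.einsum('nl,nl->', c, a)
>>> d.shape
()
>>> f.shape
(13, 5)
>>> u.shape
(23, 13, 37, 5)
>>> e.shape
(13, 23)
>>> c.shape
(5, 23)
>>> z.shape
(37,)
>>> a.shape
(5, 23)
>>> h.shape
(7, 23)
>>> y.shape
(5,)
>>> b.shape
(23, 13)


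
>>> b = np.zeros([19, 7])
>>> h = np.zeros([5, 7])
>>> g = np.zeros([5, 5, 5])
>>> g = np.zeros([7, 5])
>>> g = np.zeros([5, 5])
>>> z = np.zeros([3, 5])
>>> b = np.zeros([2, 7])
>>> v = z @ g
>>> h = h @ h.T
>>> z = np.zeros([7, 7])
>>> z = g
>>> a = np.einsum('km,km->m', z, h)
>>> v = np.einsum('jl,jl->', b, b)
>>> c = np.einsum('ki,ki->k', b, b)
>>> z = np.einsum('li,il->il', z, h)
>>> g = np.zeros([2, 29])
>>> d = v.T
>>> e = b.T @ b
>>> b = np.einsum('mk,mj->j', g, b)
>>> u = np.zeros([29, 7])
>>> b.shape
(7,)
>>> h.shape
(5, 5)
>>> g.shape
(2, 29)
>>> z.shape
(5, 5)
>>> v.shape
()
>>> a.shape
(5,)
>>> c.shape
(2,)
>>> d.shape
()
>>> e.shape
(7, 7)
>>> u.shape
(29, 7)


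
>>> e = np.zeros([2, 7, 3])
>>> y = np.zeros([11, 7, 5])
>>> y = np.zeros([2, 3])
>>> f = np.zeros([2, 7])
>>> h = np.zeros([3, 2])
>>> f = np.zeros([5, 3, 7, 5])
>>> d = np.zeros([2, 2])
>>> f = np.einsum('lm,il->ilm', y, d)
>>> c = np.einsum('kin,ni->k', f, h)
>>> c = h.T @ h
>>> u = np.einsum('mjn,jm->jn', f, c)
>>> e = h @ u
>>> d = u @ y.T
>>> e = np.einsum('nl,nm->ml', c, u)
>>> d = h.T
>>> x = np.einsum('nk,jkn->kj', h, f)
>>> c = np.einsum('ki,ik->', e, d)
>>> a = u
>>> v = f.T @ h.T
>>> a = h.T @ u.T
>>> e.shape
(3, 2)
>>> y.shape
(2, 3)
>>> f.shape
(2, 2, 3)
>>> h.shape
(3, 2)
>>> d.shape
(2, 3)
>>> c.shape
()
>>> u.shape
(2, 3)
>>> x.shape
(2, 2)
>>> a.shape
(2, 2)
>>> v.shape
(3, 2, 3)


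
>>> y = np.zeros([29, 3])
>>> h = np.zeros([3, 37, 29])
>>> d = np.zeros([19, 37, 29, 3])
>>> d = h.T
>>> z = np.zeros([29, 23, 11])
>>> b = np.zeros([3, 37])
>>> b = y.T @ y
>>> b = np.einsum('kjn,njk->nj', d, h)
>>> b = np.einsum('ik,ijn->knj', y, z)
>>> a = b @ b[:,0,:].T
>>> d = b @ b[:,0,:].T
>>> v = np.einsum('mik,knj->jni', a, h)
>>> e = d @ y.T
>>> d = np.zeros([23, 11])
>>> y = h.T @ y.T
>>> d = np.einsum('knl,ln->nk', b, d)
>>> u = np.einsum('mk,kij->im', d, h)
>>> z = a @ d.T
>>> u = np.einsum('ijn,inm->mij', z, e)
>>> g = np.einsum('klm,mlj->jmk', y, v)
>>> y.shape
(29, 37, 29)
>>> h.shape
(3, 37, 29)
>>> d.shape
(11, 3)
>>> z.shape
(3, 11, 11)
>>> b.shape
(3, 11, 23)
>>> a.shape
(3, 11, 3)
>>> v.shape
(29, 37, 11)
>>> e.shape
(3, 11, 29)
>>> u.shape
(29, 3, 11)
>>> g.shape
(11, 29, 29)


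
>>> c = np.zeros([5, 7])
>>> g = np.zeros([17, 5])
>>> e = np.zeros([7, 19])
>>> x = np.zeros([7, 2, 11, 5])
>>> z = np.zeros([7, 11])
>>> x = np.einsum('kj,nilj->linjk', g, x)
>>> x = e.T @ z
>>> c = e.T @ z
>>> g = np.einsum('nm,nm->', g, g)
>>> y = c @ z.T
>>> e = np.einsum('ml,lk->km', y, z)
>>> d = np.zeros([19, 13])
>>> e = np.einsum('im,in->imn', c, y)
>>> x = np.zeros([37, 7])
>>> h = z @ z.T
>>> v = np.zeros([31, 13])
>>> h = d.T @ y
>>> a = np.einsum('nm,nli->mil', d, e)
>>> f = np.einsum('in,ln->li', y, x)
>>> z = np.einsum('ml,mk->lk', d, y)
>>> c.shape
(19, 11)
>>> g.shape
()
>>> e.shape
(19, 11, 7)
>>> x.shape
(37, 7)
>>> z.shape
(13, 7)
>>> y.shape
(19, 7)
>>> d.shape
(19, 13)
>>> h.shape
(13, 7)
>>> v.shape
(31, 13)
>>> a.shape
(13, 7, 11)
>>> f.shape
(37, 19)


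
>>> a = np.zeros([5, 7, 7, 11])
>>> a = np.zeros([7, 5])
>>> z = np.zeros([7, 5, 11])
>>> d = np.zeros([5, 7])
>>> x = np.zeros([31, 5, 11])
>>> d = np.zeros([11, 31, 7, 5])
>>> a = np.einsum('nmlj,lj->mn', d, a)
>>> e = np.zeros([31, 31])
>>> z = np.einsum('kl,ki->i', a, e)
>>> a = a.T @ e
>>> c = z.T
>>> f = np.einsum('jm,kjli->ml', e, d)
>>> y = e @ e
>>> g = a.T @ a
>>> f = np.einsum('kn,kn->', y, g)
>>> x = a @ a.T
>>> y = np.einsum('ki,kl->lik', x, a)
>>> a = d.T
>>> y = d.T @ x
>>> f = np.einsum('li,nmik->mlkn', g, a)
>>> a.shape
(5, 7, 31, 11)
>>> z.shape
(31,)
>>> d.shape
(11, 31, 7, 5)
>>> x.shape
(11, 11)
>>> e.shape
(31, 31)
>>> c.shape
(31,)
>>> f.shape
(7, 31, 11, 5)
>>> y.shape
(5, 7, 31, 11)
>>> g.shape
(31, 31)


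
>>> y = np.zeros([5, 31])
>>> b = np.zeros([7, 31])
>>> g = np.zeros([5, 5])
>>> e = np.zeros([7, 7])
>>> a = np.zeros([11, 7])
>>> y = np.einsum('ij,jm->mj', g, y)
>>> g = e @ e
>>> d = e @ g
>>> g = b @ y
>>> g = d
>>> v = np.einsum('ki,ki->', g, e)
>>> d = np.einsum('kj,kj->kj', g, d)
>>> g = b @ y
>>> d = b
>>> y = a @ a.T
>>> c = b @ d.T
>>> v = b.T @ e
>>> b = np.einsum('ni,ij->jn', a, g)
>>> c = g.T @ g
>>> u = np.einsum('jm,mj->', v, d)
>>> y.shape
(11, 11)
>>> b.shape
(5, 11)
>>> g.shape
(7, 5)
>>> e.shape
(7, 7)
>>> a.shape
(11, 7)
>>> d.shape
(7, 31)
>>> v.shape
(31, 7)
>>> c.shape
(5, 5)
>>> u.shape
()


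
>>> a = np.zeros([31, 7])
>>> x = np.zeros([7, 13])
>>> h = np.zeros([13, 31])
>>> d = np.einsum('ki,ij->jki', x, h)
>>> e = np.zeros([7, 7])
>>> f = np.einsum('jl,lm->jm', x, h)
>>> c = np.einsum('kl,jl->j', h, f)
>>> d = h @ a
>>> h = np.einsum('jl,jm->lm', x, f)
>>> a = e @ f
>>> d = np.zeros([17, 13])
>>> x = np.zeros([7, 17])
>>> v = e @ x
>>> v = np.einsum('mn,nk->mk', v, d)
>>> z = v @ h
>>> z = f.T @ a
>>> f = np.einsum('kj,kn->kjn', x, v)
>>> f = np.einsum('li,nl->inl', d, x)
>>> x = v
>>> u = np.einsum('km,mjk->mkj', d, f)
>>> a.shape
(7, 31)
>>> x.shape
(7, 13)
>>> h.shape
(13, 31)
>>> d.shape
(17, 13)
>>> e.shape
(7, 7)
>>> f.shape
(13, 7, 17)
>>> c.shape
(7,)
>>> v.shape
(7, 13)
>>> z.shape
(31, 31)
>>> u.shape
(13, 17, 7)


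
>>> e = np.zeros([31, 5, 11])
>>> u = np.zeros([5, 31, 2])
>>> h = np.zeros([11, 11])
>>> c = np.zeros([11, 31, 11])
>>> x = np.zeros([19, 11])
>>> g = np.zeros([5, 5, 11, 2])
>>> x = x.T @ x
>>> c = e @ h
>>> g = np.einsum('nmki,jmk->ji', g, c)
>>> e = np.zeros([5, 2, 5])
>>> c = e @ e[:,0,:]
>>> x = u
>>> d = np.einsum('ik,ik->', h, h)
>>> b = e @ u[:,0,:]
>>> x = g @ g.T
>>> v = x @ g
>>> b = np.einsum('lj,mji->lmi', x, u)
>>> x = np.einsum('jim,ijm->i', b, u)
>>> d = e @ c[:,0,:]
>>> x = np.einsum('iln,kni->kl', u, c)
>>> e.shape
(5, 2, 5)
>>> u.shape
(5, 31, 2)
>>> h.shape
(11, 11)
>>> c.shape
(5, 2, 5)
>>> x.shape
(5, 31)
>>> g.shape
(31, 2)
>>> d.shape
(5, 2, 5)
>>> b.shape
(31, 5, 2)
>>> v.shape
(31, 2)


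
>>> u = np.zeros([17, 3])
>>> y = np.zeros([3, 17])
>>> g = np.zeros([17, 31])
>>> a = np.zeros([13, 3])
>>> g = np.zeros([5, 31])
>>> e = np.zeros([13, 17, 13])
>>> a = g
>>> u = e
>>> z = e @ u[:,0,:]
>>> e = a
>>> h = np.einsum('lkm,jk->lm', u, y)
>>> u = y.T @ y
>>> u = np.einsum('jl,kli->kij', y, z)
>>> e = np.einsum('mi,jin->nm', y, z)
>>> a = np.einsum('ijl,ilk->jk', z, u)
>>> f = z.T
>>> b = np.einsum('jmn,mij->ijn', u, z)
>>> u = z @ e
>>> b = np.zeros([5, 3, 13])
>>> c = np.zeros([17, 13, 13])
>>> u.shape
(13, 17, 3)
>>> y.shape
(3, 17)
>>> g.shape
(5, 31)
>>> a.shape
(17, 3)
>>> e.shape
(13, 3)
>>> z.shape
(13, 17, 13)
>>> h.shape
(13, 13)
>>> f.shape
(13, 17, 13)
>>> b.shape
(5, 3, 13)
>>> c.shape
(17, 13, 13)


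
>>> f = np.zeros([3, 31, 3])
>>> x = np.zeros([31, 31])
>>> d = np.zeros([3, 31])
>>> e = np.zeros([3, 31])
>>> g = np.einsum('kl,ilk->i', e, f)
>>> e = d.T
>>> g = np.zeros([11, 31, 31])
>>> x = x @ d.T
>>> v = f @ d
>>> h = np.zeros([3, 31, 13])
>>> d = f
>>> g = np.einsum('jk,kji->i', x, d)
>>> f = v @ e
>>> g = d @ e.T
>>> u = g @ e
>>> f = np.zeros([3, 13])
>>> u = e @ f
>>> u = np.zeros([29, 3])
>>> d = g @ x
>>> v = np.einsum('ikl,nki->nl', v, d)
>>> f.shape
(3, 13)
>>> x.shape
(31, 3)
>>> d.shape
(3, 31, 3)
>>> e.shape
(31, 3)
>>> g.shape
(3, 31, 31)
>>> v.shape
(3, 31)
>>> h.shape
(3, 31, 13)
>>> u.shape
(29, 3)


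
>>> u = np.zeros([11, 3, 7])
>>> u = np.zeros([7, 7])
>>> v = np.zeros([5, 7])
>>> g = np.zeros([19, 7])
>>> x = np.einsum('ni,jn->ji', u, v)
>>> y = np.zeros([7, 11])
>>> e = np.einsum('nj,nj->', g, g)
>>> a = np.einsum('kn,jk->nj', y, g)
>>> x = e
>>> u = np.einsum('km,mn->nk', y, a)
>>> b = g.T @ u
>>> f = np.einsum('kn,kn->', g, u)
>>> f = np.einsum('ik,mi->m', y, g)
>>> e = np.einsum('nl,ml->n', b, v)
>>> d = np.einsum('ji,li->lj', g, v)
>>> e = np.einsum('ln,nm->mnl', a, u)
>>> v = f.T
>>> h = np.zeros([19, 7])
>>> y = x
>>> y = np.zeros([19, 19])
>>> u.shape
(19, 7)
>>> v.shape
(19,)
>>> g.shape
(19, 7)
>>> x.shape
()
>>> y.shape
(19, 19)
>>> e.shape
(7, 19, 11)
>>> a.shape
(11, 19)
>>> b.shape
(7, 7)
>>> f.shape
(19,)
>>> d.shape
(5, 19)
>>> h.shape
(19, 7)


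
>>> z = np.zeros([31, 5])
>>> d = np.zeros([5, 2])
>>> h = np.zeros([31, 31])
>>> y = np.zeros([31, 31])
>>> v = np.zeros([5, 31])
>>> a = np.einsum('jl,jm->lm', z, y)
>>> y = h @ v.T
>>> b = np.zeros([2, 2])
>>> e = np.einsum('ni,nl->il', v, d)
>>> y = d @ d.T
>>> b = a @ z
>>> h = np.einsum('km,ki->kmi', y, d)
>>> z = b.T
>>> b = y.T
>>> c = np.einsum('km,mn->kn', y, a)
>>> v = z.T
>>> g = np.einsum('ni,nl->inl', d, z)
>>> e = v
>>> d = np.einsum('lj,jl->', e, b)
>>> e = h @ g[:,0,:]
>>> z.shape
(5, 5)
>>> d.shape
()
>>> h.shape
(5, 5, 2)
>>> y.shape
(5, 5)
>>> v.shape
(5, 5)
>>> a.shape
(5, 31)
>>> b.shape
(5, 5)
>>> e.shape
(5, 5, 5)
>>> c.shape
(5, 31)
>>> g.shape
(2, 5, 5)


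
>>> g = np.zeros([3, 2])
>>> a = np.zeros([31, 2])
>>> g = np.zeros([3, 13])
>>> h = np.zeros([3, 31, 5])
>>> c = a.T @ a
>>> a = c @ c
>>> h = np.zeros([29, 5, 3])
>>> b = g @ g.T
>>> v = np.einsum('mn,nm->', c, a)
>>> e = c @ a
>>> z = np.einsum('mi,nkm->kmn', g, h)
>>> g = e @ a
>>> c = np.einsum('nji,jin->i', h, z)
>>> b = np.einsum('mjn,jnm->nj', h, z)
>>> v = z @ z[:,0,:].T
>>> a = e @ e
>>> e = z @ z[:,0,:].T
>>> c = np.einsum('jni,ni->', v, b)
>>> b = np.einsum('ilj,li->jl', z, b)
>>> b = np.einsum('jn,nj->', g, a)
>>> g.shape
(2, 2)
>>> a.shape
(2, 2)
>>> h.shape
(29, 5, 3)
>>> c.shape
()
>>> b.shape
()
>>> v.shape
(5, 3, 5)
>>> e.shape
(5, 3, 5)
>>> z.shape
(5, 3, 29)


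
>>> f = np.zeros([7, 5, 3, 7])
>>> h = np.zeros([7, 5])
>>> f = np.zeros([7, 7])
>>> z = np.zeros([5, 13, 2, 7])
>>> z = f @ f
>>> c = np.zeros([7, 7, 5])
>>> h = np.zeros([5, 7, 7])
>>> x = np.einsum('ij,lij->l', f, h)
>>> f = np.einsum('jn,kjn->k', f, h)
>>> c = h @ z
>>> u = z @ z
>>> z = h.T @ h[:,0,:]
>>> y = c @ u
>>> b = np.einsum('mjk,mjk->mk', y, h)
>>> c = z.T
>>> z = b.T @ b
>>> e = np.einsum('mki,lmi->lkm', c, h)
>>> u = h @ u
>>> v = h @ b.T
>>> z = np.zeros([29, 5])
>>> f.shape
(5,)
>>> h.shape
(5, 7, 7)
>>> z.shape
(29, 5)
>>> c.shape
(7, 7, 7)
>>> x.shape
(5,)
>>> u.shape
(5, 7, 7)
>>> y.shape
(5, 7, 7)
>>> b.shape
(5, 7)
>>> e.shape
(5, 7, 7)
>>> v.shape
(5, 7, 5)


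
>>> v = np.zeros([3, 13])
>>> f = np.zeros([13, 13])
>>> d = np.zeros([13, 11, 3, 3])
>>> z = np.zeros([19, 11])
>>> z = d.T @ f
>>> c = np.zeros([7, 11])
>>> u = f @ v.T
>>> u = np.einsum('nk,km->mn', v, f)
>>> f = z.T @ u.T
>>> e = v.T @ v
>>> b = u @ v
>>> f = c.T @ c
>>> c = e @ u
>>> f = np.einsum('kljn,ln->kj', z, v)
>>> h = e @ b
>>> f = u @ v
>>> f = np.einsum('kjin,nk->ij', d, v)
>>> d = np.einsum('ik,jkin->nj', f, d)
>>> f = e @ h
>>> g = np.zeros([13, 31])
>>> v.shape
(3, 13)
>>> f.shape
(13, 13)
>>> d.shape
(3, 13)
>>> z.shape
(3, 3, 11, 13)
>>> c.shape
(13, 3)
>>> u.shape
(13, 3)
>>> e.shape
(13, 13)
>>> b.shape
(13, 13)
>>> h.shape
(13, 13)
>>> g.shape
(13, 31)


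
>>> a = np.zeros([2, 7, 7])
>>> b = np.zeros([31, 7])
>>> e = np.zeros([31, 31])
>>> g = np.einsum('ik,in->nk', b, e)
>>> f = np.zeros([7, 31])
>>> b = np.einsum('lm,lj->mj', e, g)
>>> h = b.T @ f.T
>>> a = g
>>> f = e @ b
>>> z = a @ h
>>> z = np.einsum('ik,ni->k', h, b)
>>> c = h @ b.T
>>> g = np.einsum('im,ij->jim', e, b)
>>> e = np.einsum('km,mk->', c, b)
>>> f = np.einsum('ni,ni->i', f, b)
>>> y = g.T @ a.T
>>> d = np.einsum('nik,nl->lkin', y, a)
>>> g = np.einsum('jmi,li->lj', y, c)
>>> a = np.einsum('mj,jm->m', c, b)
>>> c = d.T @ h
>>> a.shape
(7,)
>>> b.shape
(31, 7)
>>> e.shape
()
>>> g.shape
(7, 31)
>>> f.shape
(7,)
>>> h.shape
(7, 7)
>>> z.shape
(7,)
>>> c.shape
(31, 31, 31, 7)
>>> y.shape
(31, 31, 31)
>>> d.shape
(7, 31, 31, 31)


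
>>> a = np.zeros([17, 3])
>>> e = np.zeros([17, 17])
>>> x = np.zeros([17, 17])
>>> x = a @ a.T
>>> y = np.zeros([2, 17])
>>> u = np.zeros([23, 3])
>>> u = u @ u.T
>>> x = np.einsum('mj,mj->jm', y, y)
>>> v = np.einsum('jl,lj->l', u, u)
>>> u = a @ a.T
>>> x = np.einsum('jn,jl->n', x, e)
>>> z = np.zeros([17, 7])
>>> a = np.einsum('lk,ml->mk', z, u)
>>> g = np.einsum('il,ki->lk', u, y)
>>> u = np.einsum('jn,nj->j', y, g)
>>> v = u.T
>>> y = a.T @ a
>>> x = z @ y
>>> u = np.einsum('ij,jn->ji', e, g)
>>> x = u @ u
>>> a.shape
(17, 7)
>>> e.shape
(17, 17)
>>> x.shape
(17, 17)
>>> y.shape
(7, 7)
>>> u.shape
(17, 17)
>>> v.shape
(2,)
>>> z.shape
(17, 7)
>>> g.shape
(17, 2)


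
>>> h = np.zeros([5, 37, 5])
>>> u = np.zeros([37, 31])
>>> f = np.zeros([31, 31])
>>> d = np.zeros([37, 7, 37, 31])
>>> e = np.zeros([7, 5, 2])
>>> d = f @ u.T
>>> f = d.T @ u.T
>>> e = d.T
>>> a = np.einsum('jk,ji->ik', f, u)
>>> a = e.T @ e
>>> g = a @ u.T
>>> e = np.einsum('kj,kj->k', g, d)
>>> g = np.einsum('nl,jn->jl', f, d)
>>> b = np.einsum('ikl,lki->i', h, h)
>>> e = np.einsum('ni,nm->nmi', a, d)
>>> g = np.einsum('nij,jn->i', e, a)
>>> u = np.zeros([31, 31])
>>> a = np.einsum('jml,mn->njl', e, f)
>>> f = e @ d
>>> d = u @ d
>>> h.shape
(5, 37, 5)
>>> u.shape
(31, 31)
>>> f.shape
(31, 37, 37)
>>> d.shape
(31, 37)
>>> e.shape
(31, 37, 31)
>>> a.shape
(37, 31, 31)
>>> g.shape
(37,)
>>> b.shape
(5,)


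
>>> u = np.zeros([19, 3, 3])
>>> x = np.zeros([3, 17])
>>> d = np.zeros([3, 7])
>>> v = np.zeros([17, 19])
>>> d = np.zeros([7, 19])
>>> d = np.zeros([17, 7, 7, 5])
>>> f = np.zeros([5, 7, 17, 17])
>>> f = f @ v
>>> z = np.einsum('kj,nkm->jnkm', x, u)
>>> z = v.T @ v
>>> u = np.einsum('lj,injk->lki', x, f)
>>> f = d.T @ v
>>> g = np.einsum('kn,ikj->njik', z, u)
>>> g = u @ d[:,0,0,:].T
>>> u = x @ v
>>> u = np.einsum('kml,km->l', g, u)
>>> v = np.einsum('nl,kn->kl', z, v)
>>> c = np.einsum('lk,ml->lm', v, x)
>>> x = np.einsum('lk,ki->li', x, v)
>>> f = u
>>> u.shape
(17,)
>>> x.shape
(3, 19)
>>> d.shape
(17, 7, 7, 5)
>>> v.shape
(17, 19)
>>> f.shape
(17,)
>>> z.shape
(19, 19)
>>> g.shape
(3, 19, 17)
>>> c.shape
(17, 3)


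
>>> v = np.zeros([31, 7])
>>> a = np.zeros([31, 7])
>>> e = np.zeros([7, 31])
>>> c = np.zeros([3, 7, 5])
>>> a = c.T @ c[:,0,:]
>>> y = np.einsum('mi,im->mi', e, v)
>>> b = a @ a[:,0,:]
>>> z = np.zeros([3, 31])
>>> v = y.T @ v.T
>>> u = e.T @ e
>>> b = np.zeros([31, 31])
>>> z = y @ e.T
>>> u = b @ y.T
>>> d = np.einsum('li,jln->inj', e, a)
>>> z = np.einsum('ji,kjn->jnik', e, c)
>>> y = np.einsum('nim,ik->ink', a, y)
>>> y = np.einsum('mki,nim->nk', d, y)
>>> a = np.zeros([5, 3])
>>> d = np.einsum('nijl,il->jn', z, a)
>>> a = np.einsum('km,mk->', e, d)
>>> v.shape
(31, 31)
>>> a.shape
()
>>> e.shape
(7, 31)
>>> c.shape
(3, 7, 5)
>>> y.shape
(7, 5)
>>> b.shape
(31, 31)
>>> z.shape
(7, 5, 31, 3)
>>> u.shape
(31, 7)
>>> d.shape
(31, 7)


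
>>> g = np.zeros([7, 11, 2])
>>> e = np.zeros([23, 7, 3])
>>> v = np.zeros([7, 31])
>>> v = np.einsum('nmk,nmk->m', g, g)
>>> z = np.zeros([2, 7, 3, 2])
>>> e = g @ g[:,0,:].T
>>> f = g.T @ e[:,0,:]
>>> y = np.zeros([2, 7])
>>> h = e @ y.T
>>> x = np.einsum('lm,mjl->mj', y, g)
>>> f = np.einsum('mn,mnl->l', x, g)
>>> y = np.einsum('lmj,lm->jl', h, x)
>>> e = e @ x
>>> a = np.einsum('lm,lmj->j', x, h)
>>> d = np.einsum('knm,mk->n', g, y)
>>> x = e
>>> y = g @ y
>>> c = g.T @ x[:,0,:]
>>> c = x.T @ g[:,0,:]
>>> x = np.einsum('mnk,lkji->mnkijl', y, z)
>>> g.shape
(7, 11, 2)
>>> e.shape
(7, 11, 11)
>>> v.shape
(11,)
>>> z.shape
(2, 7, 3, 2)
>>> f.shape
(2,)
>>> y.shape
(7, 11, 7)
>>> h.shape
(7, 11, 2)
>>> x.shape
(7, 11, 7, 2, 3, 2)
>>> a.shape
(2,)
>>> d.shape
(11,)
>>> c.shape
(11, 11, 2)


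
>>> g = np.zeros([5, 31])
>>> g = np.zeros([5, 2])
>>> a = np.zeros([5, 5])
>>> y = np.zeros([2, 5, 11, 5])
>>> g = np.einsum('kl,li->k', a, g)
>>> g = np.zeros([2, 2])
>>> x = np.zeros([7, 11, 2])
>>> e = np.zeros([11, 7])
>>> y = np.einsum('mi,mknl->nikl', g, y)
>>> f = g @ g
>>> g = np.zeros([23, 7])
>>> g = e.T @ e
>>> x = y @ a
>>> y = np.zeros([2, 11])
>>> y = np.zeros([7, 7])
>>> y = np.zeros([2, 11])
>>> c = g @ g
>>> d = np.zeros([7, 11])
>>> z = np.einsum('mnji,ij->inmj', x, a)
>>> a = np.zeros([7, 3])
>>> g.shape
(7, 7)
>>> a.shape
(7, 3)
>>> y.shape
(2, 11)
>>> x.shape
(11, 2, 5, 5)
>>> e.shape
(11, 7)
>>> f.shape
(2, 2)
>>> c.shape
(7, 7)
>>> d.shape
(7, 11)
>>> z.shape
(5, 2, 11, 5)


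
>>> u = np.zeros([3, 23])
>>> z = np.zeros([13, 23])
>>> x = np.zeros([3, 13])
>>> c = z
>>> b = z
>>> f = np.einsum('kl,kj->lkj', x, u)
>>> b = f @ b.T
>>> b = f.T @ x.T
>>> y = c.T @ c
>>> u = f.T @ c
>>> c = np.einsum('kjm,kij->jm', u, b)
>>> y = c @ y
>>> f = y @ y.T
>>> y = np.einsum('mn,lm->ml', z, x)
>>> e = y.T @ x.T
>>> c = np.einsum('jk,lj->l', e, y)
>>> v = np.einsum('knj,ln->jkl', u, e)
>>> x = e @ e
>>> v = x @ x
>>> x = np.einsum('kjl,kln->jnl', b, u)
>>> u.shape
(23, 3, 23)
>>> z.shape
(13, 23)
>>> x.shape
(3, 23, 3)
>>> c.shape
(13,)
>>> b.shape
(23, 3, 3)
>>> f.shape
(3, 3)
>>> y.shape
(13, 3)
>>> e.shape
(3, 3)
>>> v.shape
(3, 3)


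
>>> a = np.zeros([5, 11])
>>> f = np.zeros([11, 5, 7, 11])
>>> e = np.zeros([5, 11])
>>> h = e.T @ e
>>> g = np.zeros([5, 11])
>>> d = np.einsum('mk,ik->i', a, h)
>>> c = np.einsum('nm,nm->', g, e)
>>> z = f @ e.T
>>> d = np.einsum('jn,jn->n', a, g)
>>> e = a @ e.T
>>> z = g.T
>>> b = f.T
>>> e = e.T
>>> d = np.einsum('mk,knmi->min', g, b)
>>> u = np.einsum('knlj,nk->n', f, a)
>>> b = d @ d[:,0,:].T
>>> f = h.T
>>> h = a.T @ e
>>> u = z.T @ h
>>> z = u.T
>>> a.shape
(5, 11)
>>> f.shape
(11, 11)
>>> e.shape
(5, 5)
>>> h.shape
(11, 5)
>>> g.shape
(5, 11)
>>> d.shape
(5, 11, 7)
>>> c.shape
()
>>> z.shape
(5, 5)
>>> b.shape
(5, 11, 5)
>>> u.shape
(5, 5)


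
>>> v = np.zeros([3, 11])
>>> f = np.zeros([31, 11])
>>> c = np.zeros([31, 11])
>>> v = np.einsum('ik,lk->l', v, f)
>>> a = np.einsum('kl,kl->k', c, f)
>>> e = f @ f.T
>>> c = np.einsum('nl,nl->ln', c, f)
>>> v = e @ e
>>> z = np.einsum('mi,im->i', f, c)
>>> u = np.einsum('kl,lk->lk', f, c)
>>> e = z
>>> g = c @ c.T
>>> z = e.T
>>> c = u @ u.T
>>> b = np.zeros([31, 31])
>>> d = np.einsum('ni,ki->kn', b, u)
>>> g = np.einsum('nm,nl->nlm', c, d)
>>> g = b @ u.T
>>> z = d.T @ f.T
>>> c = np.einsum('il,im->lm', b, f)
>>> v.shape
(31, 31)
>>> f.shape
(31, 11)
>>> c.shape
(31, 11)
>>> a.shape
(31,)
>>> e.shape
(11,)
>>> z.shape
(31, 31)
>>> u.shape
(11, 31)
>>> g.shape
(31, 11)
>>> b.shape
(31, 31)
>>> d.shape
(11, 31)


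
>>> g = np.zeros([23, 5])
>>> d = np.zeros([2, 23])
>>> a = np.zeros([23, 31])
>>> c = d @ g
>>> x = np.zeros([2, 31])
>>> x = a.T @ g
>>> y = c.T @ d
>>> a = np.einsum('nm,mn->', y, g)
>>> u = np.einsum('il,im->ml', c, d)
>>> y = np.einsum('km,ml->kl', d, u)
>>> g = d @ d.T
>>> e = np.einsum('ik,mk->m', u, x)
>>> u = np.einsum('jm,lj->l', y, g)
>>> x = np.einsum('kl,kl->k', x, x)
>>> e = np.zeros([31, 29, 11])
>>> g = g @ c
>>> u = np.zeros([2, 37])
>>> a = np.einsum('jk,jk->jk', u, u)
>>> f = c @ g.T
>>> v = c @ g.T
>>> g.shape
(2, 5)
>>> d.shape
(2, 23)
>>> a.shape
(2, 37)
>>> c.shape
(2, 5)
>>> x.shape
(31,)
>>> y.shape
(2, 5)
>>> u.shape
(2, 37)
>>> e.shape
(31, 29, 11)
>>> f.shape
(2, 2)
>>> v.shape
(2, 2)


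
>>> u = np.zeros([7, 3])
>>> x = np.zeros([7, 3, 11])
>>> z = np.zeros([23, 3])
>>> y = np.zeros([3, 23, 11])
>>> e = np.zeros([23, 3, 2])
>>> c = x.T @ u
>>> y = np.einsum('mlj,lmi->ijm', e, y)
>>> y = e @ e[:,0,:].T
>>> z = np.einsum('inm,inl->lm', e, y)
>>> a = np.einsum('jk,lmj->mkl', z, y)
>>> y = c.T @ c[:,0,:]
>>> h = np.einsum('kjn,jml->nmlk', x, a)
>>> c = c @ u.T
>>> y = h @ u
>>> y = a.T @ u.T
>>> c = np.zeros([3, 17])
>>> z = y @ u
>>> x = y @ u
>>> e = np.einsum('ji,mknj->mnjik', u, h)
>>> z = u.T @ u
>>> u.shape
(7, 3)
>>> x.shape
(23, 2, 3)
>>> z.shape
(3, 3)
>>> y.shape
(23, 2, 7)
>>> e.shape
(11, 23, 7, 3, 2)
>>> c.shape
(3, 17)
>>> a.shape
(3, 2, 23)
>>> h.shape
(11, 2, 23, 7)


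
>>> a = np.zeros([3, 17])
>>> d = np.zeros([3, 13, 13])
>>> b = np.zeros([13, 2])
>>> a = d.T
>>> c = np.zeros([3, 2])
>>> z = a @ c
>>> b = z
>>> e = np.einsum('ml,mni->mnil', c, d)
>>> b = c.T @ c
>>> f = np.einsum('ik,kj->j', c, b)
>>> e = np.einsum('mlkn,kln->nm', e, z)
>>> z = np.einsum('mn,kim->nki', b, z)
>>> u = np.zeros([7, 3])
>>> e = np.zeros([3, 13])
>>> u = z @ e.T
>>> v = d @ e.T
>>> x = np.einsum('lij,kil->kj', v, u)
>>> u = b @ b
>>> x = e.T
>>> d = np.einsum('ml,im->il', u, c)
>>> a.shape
(13, 13, 3)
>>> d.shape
(3, 2)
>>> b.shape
(2, 2)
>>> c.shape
(3, 2)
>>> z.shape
(2, 13, 13)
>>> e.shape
(3, 13)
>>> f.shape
(2,)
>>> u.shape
(2, 2)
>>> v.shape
(3, 13, 3)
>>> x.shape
(13, 3)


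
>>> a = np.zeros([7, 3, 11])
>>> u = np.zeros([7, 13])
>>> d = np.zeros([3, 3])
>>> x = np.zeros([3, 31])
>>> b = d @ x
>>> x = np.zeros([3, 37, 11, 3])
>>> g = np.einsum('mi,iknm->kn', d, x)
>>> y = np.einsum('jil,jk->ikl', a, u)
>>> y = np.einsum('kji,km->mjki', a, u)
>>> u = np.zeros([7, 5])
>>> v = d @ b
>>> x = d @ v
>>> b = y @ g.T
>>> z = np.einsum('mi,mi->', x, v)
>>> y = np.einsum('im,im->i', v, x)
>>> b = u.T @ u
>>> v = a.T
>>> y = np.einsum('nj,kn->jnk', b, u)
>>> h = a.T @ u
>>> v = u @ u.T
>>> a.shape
(7, 3, 11)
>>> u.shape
(7, 5)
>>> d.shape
(3, 3)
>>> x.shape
(3, 31)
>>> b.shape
(5, 5)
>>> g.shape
(37, 11)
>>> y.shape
(5, 5, 7)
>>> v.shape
(7, 7)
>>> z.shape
()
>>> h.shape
(11, 3, 5)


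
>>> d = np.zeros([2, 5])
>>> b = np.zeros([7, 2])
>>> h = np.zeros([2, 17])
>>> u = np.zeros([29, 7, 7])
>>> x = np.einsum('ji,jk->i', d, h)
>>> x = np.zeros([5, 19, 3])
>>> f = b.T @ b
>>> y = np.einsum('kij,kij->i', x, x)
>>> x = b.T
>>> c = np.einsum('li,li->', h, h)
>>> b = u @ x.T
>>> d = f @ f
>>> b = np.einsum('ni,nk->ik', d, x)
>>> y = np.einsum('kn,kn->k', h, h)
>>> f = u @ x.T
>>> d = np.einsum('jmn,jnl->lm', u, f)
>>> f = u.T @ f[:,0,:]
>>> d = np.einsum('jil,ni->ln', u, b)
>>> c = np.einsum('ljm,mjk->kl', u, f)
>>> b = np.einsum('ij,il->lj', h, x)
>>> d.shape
(7, 2)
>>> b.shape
(7, 17)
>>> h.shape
(2, 17)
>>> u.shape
(29, 7, 7)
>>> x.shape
(2, 7)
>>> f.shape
(7, 7, 2)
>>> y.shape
(2,)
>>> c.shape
(2, 29)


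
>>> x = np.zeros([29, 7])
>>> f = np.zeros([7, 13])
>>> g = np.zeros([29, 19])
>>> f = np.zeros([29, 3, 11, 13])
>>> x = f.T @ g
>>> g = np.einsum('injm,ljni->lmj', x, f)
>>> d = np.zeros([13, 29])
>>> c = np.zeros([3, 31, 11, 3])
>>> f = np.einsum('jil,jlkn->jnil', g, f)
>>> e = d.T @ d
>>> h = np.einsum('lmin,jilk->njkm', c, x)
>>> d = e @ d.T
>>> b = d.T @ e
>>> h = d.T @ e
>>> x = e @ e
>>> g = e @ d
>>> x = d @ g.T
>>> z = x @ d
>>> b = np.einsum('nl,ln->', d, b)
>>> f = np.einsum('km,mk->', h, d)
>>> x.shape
(29, 29)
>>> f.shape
()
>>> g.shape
(29, 13)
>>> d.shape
(29, 13)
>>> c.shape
(3, 31, 11, 3)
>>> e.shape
(29, 29)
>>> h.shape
(13, 29)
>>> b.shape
()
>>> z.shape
(29, 13)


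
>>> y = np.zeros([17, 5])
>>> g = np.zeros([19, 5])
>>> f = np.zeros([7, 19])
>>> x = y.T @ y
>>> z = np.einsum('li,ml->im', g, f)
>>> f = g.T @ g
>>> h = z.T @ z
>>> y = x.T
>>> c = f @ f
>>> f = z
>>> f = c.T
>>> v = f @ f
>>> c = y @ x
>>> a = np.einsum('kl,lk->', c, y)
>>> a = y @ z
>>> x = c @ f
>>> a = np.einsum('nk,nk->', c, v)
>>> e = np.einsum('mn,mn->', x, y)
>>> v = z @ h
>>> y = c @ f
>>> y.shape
(5, 5)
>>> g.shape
(19, 5)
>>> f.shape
(5, 5)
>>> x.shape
(5, 5)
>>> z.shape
(5, 7)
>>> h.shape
(7, 7)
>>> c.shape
(5, 5)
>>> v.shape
(5, 7)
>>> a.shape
()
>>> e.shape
()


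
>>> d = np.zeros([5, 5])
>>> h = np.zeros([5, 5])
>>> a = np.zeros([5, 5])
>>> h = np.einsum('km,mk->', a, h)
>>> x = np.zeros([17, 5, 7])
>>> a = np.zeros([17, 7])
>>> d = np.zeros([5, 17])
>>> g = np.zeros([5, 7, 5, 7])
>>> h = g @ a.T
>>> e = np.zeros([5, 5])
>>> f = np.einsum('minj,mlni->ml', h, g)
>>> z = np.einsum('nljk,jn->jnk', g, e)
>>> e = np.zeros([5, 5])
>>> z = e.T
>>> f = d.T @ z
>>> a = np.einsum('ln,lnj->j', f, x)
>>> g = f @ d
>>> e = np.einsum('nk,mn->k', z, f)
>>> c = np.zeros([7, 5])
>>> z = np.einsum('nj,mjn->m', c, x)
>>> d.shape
(5, 17)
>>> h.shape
(5, 7, 5, 17)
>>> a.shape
(7,)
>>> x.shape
(17, 5, 7)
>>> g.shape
(17, 17)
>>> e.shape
(5,)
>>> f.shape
(17, 5)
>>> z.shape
(17,)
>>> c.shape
(7, 5)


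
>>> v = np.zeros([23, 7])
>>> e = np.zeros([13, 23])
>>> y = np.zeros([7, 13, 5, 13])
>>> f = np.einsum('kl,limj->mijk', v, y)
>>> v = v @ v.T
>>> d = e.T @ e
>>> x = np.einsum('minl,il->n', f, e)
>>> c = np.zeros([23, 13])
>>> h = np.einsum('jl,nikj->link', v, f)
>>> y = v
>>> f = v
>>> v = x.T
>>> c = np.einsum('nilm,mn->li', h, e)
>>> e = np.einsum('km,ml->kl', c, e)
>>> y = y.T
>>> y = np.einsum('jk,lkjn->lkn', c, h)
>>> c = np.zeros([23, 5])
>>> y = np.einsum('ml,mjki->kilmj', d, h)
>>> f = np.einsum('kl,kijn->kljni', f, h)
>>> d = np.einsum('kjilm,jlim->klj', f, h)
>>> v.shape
(13,)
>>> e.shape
(5, 23)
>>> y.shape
(5, 13, 23, 23, 13)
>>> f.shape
(23, 23, 5, 13, 13)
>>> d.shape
(23, 13, 23)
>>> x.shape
(13,)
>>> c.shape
(23, 5)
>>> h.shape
(23, 13, 5, 13)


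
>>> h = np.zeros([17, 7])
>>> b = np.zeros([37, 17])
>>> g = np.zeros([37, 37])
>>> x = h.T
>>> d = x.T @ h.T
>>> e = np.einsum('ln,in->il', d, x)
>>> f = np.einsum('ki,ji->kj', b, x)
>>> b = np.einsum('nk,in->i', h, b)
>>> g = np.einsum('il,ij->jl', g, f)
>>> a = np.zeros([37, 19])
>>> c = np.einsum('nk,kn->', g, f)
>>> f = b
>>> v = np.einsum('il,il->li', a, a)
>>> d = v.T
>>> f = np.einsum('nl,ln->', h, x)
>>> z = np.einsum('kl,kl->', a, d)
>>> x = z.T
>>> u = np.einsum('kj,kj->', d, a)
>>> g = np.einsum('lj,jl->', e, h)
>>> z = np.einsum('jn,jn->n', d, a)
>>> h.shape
(17, 7)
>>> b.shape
(37,)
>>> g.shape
()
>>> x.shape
()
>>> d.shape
(37, 19)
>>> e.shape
(7, 17)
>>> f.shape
()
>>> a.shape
(37, 19)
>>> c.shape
()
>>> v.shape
(19, 37)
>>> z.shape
(19,)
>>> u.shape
()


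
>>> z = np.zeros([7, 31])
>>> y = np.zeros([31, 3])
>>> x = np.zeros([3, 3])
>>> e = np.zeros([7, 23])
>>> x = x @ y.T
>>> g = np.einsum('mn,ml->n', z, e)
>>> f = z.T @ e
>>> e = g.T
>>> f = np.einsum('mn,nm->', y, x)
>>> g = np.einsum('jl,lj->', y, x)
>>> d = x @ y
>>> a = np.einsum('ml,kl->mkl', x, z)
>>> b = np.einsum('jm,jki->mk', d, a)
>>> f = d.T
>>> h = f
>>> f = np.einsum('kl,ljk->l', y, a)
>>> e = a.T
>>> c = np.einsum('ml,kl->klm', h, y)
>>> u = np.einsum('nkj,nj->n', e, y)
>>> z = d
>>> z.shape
(3, 3)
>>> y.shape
(31, 3)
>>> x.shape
(3, 31)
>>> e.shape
(31, 7, 3)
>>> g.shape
()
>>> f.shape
(3,)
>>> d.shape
(3, 3)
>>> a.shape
(3, 7, 31)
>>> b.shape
(3, 7)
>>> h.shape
(3, 3)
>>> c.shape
(31, 3, 3)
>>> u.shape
(31,)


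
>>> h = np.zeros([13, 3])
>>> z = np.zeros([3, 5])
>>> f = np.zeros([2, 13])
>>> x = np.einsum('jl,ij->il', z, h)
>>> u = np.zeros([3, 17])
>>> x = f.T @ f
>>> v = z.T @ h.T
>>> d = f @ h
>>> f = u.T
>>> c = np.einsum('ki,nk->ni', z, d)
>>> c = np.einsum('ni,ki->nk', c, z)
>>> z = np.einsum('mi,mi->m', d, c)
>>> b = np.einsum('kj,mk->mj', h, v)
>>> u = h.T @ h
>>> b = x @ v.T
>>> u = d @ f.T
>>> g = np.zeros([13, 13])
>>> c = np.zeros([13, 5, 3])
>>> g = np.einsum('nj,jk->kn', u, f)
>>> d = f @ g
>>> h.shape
(13, 3)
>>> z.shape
(2,)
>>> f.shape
(17, 3)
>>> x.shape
(13, 13)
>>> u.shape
(2, 17)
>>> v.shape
(5, 13)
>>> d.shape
(17, 2)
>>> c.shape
(13, 5, 3)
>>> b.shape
(13, 5)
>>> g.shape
(3, 2)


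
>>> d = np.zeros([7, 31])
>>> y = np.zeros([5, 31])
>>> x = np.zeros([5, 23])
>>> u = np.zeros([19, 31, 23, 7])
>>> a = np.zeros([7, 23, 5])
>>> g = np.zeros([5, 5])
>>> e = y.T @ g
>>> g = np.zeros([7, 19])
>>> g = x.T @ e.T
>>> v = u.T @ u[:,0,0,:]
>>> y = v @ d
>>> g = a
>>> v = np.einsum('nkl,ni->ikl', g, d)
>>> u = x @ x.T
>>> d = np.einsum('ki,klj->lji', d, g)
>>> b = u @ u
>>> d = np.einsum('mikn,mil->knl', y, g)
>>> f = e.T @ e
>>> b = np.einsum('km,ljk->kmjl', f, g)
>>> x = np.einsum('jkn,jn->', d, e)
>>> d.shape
(31, 31, 5)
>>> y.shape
(7, 23, 31, 31)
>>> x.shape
()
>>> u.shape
(5, 5)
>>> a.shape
(7, 23, 5)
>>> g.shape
(7, 23, 5)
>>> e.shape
(31, 5)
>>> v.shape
(31, 23, 5)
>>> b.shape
(5, 5, 23, 7)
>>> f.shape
(5, 5)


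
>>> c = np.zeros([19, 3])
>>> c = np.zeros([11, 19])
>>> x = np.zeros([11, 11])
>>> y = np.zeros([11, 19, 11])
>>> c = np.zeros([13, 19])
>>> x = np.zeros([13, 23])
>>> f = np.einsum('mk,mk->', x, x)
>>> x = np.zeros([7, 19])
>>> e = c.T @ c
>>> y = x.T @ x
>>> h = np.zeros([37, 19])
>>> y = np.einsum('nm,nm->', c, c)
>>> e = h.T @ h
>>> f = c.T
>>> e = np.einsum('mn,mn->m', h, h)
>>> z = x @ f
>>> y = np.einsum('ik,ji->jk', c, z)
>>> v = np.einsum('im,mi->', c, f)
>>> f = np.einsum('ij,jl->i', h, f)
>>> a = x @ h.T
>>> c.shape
(13, 19)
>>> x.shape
(7, 19)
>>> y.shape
(7, 19)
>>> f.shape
(37,)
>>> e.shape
(37,)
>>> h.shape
(37, 19)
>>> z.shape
(7, 13)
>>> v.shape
()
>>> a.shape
(7, 37)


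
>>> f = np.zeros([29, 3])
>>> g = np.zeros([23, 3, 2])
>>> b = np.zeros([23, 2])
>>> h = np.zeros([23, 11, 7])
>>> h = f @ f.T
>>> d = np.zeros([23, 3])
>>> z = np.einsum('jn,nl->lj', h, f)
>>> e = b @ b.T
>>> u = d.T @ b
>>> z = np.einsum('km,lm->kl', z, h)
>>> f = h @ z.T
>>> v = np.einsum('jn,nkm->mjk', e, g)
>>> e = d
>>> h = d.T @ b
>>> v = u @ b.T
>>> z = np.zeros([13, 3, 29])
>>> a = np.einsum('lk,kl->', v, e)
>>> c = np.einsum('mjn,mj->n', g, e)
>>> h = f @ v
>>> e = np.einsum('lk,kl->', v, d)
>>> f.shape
(29, 3)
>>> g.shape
(23, 3, 2)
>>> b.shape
(23, 2)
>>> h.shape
(29, 23)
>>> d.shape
(23, 3)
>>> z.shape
(13, 3, 29)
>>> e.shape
()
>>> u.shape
(3, 2)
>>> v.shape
(3, 23)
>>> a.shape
()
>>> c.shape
(2,)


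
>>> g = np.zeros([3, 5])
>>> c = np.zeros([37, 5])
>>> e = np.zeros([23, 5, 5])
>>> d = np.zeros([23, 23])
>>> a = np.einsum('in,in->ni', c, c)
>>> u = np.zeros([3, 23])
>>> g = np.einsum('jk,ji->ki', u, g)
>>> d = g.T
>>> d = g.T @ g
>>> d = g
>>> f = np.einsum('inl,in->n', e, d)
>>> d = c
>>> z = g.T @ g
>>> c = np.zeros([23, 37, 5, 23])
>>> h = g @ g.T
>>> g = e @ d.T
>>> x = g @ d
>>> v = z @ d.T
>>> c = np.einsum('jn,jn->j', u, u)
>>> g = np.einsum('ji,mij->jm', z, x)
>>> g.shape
(5, 23)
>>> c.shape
(3,)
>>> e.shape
(23, 5, 5)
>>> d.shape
(37, 5)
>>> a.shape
(5, 37)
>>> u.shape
(3, 23)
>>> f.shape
(5,)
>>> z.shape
(5, 5)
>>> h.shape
(23, 23)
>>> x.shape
(23, 5, 5)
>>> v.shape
(5, 37)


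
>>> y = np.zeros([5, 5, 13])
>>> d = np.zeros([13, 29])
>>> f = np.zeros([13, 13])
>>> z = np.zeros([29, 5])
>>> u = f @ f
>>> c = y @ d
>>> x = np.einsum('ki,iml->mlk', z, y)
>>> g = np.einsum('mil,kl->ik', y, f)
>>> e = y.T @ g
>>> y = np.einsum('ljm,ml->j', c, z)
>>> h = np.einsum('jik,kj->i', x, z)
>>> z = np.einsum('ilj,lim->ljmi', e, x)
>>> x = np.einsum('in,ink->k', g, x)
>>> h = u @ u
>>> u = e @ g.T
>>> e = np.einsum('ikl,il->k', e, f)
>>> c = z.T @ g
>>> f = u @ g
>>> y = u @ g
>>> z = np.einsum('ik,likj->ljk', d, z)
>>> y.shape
(13, 5, 13)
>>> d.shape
(13, 29)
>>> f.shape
(13, 5, 13)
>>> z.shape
(5, 13, 29)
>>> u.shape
(13, 5, 5)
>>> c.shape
(13, 29, 13, 13)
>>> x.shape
(29,)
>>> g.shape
(5, 13)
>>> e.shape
(5,)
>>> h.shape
(13, 13)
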